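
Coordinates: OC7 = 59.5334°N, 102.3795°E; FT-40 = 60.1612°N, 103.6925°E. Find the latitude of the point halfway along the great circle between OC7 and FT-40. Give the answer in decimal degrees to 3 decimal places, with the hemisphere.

59.849°N

Bx = cos φ₂ cos Δλ = 0.497431,  By = cos φ₂ sin Δλ = 0.011401
φₘ = atan2(sin φ₁ + sin φ₂, √((cos φ₁ + Bx)² + By²)) = 59.84893°
λₘ = λ₁ + atan2(By, cos φ₁ + Bx) = 103.02981°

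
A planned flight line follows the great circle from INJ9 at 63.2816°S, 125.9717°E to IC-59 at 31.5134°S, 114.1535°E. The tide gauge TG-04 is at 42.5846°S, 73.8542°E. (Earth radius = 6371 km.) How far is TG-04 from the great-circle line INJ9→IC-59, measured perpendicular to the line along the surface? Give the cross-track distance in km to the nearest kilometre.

δ₁₃ = central angle INJ9→TG-04 = 0.630560 rad  (haversine)
θ₁₃ = bearing INJ9→TG-04 = 279.725°,  θ₁₂ = bearing INJ9→IC-59 = 341.113°
dₓₜ = R·arcsin(sin δ₁₃ · sin(θ₁₃ − θ₁₂)) = 6371·arcsin(0.58960·sin(-61.388°)) = -3466.066 km
|dₓₜ| = 3466.066 km

3466 km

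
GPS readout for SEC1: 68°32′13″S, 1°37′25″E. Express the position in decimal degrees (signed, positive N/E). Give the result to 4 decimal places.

lat: 68.5369° S → -68.5369°
lon: 1.6236° E → +1.6236°

-68.5369°, +1.6236°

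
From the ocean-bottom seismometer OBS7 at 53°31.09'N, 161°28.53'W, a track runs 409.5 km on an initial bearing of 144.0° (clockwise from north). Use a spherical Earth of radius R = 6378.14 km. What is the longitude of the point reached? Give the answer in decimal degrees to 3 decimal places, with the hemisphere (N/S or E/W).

158.077°W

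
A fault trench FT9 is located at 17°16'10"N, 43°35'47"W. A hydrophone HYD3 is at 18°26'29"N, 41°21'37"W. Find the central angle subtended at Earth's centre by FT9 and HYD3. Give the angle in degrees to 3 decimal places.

2.430°

FT9: φ = +17.26944°, λ = -43.59639°
HYD3: φ = +18.44139°, λ = -41.36028°
Δφ = 1.1719°,  Δλ = 2.2361°
a = sin²(Δφ/2) + cos φ₁ cos φ₂ sin²(Δλ/2) = 0.000449
c = 2·arcsin(√a) = 0.042406 rad = 2.4297°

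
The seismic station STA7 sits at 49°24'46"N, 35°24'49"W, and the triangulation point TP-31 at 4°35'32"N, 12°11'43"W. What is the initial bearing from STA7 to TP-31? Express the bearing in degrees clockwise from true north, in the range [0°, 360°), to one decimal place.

STA7: φ = +49.41278°, λ = -35.41361°
TP-31: φ = +4.59222°, λ = -12.19528°
Δλ = 23.2183°
y = sin Δλ · cos φ₂ = 0.392970
x = cos φ₁ sin φ₂ − sin φ₁ cos φ₂ cos Δλ = -0.643580
θ = atan2(y, x) = 148.5918° → 148.5918° (mod 360°)

148.6°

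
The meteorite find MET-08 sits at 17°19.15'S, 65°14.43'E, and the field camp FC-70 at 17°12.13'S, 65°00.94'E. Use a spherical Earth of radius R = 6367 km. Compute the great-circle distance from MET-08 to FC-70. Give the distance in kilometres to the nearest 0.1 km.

27.2 km

MET-08: φ = -17.31917°, λ = +65.24050°
FC-70: φ = -17.20217°, λ = +65.01567°
Δφ = 0.1170°,  Δλ = -0.2248°
a = sin²(Δφ/2) + cos φ₁ cos φ₂ sin²(Δλ/2) = 0.000005
c = 2·arcsin(√a) = 0.004268 rad = 0.2445°
d = R·c = 6367 × 0.004268 = 27.2 km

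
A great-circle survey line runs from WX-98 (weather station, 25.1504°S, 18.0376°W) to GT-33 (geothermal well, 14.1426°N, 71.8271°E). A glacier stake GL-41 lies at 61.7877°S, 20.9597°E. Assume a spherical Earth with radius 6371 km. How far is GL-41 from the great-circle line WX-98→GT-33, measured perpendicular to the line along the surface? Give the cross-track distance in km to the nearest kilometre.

4867 km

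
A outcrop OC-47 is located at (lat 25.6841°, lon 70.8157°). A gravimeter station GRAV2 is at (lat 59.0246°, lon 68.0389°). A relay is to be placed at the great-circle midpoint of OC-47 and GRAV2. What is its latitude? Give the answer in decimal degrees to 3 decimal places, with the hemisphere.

Bx = cos φ₂ cos Δλ = 0.514066,  By = cos φ₂ sin Δλ = -0.024933
φₘ = atan2(sin φ₁ + sin φ₂, √((cos φ₁ + Bx)² + By²)) = 42.36210°
λₘ = λ₁ + atan2(By, cos φ₁ + Bx) = 69.80640°

42.362°N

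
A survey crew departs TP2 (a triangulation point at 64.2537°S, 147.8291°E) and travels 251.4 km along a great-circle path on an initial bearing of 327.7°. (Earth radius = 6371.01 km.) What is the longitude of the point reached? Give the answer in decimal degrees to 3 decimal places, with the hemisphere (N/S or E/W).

145.228°E

δ = d/R = 251.4/6371.01 = 0.039460 rad
φ₂ = arcsin(sin φ₁ cos δ + cos φ₁ sin δ cos θ)
   = arcsin(-0.90073·0.99922 + 0.43439·0.03945·0.84526) = -62.31809°
λ₂ = λ₁ + atan2(sin θ sin δ cos φ₁, cos δ − sin φ₁ sin φ₂) = 145.22834°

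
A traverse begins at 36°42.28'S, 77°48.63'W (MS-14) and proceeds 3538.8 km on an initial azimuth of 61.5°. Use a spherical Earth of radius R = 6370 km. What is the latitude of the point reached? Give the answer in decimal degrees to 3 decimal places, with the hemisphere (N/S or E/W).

17.821°S

MS-14: φ = -36.70467°, λ = -77.81050°
δ = d/R = 3538.8/6370 = 0.555542 rad
φ₂ = arcsin(sin φ₁ cos δ + cos φ₁ sin δ cos θ)
   = arcsin(-0.59769·0.84961 + 0.80173·0.52740·0.47716) = -17.82122°
λ₂ = λ₁ + atan2(sin θ sin δ cos φ₁, cos δ − sin φ₁ sin φ₂) = -48.67660°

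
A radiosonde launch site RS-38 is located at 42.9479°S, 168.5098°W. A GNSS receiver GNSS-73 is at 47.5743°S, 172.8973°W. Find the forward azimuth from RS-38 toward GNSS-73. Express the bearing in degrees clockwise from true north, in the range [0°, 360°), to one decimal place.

212.2°

Δλ = -4.3875°
y = sin Δλ · cos φ₂ = -0.051610
x = cos φ₁ sin φ₂ − sin φ₁ cos φ₂ cos Δλ = -0.082005
θ = atan2(y, x) = -147.8155° → 212.1845° (mod 360°)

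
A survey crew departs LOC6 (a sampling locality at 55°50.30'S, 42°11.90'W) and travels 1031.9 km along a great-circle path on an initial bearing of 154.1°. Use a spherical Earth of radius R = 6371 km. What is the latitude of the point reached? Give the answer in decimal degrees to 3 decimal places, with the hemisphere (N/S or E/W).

63.907°S

LOC6: φ = -55.83833°, λ = -42.19833°
δ = d/R = 1031.9/6371 = 0.161968 rad
φ₂ = arcsin(sin φ₁ cos δ + cos φ₁ sin δ cos θ)
   = arcsin(-0.82746·0.98691 + 0.56153·0.16126·-0.89956) = -63.90736°
λ₂ = λ₁ + atan2(sin θ sin δ cos φ₁, cos δ − sin φ₁ sin φ₂) = -32.98255°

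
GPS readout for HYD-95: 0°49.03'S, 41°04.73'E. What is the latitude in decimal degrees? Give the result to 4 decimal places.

0° + 49.03′/60 = 0 + 0.81717 = 0.8172°

0.8172°S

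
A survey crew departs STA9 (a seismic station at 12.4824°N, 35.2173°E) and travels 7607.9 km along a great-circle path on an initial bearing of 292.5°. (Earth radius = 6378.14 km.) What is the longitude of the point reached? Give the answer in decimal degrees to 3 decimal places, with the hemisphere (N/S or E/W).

36.514°W

δ = d/R = 7607.9/6378.14 = 1.192809 rad
φ₂ = arcsin(sin φ₁ cos δ + cos φ₁ sin δ cos θ)
   = arcsin(0.21614·0.36905 + 0.97636·0.92941·0.38268) = 25.27915°
λ₂ = λ₁ + atan2(sin θ sin δ cos φ₁, cos δ − sin φ₁ sin φ₂) = -36.51411°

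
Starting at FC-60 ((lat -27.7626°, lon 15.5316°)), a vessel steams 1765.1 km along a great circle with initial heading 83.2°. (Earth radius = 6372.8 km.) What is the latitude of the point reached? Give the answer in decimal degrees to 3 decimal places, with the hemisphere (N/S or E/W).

δ = d/R = 1765.1/6372.8 = 0.276974 rad
φ₂ = arcsin(sin φ₁ cos δ + cos φ₁ sin δ cos θ)
   = arcsin(-0.46581·0.96189 + 0.88489·0.27345·0.11840) = -24.79708°
λ₂ = λ₁ + atan2(sin θ sin δ cos φ₁, cos δ − sin φ₁ sin φ₂) = 32.93516°

24.797°S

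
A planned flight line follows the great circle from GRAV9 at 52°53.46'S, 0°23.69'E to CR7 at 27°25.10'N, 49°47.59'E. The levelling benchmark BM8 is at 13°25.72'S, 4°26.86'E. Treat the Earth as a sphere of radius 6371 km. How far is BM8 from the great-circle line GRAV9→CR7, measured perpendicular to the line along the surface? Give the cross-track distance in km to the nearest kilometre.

GRAV9: φ = -52.89100°, λ = +0.39483°
CR7: φ = +27.41833°, λ = +49.79317°
BM8: φ = -13.42867°, λ = +4.44767°
δ₁₃ = central angle GRAV9→BM8 = 0.691053 rad  (haversine)
θ₁₃ = bearing GRAV9→BM8 = 6.192°,  θ₁₂ = bearing GRAV9→CR7 = 42.383°
dₓₜ = R·arcsin(sin δ₁₃ · sin(θ₁₃ − θ₁₂)) = 6371·arcsin(0.63735·sin(-36.191°)) = -2458.210 km
|dₓₜ| = 2458.210 km

2458 km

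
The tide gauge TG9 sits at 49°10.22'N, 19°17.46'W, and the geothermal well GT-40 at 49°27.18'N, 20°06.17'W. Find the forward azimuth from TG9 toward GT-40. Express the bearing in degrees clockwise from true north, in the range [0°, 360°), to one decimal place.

298.4°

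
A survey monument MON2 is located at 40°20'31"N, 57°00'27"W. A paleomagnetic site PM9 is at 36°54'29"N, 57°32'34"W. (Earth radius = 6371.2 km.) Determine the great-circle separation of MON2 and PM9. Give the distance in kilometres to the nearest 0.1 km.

384.7 km

MON2: φ = +40.34194°, λ = -57.00750°
PM9: φ = +36.90806°, λ = -57.54278°
Δφ = -3.4339°,  Δλ = -0.5353°
a = sin²(Δφ/2) + cos φ₁ cos φ₂ sin²(Δλ/2) = 0.000911
c = 2·arcsin(√a) = 0.060375 rad = 3.4592°
d = R·c = 6371.2 × 0.060375 = 384.7 km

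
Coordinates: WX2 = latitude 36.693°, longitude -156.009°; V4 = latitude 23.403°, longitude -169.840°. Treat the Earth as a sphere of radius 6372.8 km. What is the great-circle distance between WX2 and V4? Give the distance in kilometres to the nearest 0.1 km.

1985.0 km

Δφ = -13.2900°,  Δλ = -13.8310°
a = sin²(Δφ/2) + cos φ₁ cos φ₂ sin²(Δλ/2) = 0.024059
c = 2·arcsin(√a) = 0.311476 rad = 17.8463°
d = R·c = 6372.8 × 0.311476 = 1985.0 km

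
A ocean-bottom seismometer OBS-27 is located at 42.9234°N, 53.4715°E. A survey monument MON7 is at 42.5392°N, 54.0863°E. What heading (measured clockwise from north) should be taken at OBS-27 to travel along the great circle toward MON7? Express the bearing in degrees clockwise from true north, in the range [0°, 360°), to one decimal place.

Δλ = 0.6148°
y = sin Δλ · cos φ₂ = 0.007906
x = cos φ₁ sin φ₂ − sin φ₁ cos φ₂ cos Δλ = -0.006677
θ = atan2(y, x) = 130.1808° → 130.1808° (mod 360°)

130.2°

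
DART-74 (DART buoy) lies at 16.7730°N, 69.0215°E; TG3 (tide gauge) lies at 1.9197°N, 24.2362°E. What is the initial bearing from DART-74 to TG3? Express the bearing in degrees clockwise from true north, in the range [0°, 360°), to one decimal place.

Δλ = -44.7853°
y = sin Δλ · cos φ₂ = -0.704057
x = cos φ₁ sin φ₂ − sin φ₁ cos φ₂ cos Δλ = -0.172632
θ = atan2(y, x) = -103.7769° → 256.2231° (mod 360°)

256.2°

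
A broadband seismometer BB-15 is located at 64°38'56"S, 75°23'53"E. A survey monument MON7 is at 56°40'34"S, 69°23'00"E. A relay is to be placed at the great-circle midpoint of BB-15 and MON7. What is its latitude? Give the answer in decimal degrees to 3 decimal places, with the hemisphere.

60.696°S

BB-15: φ = -64.64889°, λ = +75.39806°
MON7: φ = -56.67611°, λ = +69.38333°
Bx = cos φ₂ cos Δλ = 0.546347,  By = cos φ₂ sin Δλ = -0.057565
φₘ = atan2(sin φ₁ + sin φ₂, √((cos φ₁ + Bx)² + By²)) = -60.69569°
λₘ = λ₁ + atan2(By, cos φ₁ + Bx) = 72.01747°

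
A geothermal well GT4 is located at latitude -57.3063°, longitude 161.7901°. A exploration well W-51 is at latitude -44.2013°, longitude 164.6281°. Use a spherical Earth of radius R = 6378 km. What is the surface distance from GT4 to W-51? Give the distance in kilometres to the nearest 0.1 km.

1472.1 km

Δφ = 13.1050°,  Δλ = 2.8380°
a = sin²(Δφ/2) + cos φ₁ cos φ₂ sin²(Δλ/2) = 0.013259
c = 2·arcsin(√a) = 0.230811 rad = 13.2245°
d = R·c = 6378 × 0.230811 = 1472.1 km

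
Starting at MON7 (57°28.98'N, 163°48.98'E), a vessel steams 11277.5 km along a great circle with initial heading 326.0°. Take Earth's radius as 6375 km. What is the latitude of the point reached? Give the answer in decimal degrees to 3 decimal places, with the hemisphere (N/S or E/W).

15.716°N

MON7: φ = +57.48300°, λ = +163.81633°
δ = d/R = 11277.5/6375 = 1.769020 rad
φ₂ = arcsin(sin φ₁ cos δ + cos φ₁ sin δ cos θ)
   = arcsin(0.84323·-0.19693 + 0.53755·0.98042·0.82904) = 15.71584°
λ₂ = λ₁ + atan2(sin θ sin δ cos φ₁, cos δ − sin φ₁ sin φ₂) = 18.53405°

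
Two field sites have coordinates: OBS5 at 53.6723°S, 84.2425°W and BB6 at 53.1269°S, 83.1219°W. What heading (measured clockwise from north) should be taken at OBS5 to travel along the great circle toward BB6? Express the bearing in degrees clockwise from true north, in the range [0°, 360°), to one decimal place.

51.2°

Δλ = 1.1206°
y = sin Δλ · cos φ₂ = 0.011735
x = cos φ₁ sin φ₂ − sin φ₁ cos φ₂ cos Δλ = 0.009426
θ = atan2(y, x) = 51.2260° → 51.2260° (mod 360°)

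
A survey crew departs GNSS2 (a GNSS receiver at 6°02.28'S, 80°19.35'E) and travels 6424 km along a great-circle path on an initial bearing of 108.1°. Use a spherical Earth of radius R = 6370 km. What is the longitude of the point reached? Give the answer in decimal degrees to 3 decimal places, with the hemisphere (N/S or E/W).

138.320°E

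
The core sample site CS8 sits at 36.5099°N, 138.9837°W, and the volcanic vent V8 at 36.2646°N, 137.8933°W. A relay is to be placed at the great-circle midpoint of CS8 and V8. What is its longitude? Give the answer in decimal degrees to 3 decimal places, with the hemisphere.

138.438°W

Bx = cos φ₂ cos Δλ = 0.806148,  By = cos φ₂ sin Δλ = 0.015344
φₘ = atan2(sin φ₁ + sin φ₂, √((cos φ₁ + Bx)² + By²)) = 36.38849°
λₘ = λ₁ + atan2(By, cos φ₁ + Bx) = -138.43764°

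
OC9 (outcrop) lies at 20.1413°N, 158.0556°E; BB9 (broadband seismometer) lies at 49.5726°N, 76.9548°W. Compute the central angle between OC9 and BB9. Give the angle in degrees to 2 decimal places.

94.99°

Δφ = 29.4313°,  Δλ = 124.9896°
a = sin²(Δφ/2) + cos φ₁ cos φ₂ sin²(Δλ/2) = 0.543500
c = 2·arcsin(√a) = 1.657906 rad = 94.9910°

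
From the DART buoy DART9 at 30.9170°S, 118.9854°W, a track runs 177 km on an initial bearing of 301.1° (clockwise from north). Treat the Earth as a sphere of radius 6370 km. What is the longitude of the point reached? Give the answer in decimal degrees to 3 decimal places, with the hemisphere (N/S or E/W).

120.561°W

δ = d/R = 177/6370 = 0.027786 rad
φ₂ = arcsin(sin φ₁ cos δ + cos φ₁ sin δ cos θ)
   = arcsin(-0.51380·0.99961 + 0.85791·0.02778·0.51653) = -30.08510°
λ₂ = λ₁ + atan2(sin θ sin δ cos φ₁, cos δ − sin φ₁ sin φ₂) = -120.56086°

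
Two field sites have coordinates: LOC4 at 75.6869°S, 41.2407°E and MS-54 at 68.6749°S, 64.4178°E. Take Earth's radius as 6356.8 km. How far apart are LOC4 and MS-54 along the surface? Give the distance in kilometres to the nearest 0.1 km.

1092.6 km

Δφ = 7.0120°,  Δλ = 23.1771°
a = sin²(Δφ/2) + cos φ₁ cos φ₂ sin²(Δλ/2) = 0.007368
c = 2·arcsin(√a) = 0.171882 rad = 9.8481°
d = R·c = 6356.8 × 0.171882 = 1092.6 km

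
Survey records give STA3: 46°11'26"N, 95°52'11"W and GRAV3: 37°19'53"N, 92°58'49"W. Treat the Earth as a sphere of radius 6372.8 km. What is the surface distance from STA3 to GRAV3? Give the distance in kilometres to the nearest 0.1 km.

STA3: φ = +46.19056°, λ = -95.86972°
GRAV3: φ = +37.33139°, λ = -92.98028°
Δφ = -8.8592°,  Δλ = 2.8894°
a = sin²(Δφ/2) + cos φ₁ cos φ₂ sin²(Δλ/2) = 0.006315
c = 2·arcsin(√a) = 0.159101 rad = 9.1158°
d = R·c = 6372.8 × 0.159101 = 1013.9 km

1013.9 km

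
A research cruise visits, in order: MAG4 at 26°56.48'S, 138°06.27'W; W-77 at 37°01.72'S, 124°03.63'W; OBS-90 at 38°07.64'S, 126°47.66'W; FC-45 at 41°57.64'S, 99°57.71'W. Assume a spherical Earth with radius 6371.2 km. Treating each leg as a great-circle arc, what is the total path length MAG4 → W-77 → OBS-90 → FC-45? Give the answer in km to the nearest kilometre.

MAG4: φ = -26.94133°, λ = -138.10450°
W-77: φ = -37.02867°, λ = -124.06050°
OBS-90: φ = -38.12733°, λ = -126.79433°
FC-45: φ = -41.96067°, λ = -99.96183°
MAG4→W-77: c = 0.271875 rad, d = 1732.17 km
W-77→OBS-90: c = 0.042396 rad, d = 270.11 km
OBS-90→FC-45: c = 0.363154 rad, d = 2313.72 km
Total = 1732.17 + 270.11 + 2313.72 = 4316.01 km

4316 km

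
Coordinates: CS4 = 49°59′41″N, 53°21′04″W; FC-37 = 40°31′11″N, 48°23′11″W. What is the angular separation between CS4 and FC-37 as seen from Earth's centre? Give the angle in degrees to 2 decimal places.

CS4: φ = +49.99472°, λ = -53.35111°
FC-37: φ = +40.51972°, λ = -48.38639°
Δφ = -9.4750°,  Δλ = 4.9647°
a = sin²(Δφ/2) + cos φ₁ cos φ₂ sin²(Δλ/2) = 0.007738
c = 2·arcsin(√a) = 0.176159 rad = 10.0932°

10.09°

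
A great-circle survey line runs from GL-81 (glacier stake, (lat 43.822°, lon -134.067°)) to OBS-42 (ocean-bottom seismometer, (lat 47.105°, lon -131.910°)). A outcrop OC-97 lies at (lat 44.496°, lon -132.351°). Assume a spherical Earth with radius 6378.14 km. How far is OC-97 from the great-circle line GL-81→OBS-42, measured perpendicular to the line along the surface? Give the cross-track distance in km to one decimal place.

93.4 km

δ₁₃ = central angle GL-81→OC-97 = 0.024495 rad  (haversine)
θ₁₃ = bearing GL-81→OC-97 = 60.704°,  θ₁₂ = bearing GL-81→OBS-42 = 23.977°
dₓₜ = R·arcsin(sin δ₁₃ · sin(θ₁₃ − θ₁₂)) = 6378.14·arcsin(0.02449·sin(36.727°)) = 93.421 km
|dₓₜ| = 93.421 km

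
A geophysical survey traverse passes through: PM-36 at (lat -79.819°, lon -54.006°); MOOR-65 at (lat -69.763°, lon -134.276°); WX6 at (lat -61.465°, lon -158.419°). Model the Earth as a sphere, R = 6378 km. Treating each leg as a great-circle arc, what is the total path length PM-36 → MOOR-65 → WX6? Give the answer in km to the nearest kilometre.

3760 km

PM-36→MOOR-65: c = 0.365824 rad, d = 2333.22 km
MOOR-65→WX6: c = 0.223728 rad, d = 1426.94 km
Total = 2333.22 + 1426.94 = 3760.16 km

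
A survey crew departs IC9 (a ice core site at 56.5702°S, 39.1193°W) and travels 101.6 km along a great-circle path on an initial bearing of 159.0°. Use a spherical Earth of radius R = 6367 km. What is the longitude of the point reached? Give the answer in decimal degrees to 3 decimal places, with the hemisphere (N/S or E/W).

38.511°W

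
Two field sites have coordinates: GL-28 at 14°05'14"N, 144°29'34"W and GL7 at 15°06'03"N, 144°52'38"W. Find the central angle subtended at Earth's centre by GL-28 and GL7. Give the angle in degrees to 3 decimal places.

1.080°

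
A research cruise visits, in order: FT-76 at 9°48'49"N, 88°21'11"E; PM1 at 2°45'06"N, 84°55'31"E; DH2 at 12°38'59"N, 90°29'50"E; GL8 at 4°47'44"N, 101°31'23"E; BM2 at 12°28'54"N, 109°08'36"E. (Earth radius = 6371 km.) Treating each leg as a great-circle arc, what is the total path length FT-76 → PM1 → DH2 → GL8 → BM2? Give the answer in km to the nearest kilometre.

4821 km

FT-76: φ = +9.81361°, λ = +88.35306°
PM1: φ = +2.75167°, λ = +84.92528°
DH2: φ = +12.64972°, λ = +90.49722°
GL8: φ = +4.79556°, λ = +101.52306°
BM2: φ = +12.48167°, λ = +109.14333°
FT-76→PM1: c = 0.136833 rad, d = 871.76 km
PM1→DH2: c = 0.197754 rad, d = 1259.89 km
DH2→GL8: c = 0.234325 rad, d = 1492.89 km
GL8→BM2: c = 0.187768 rad, d = 1196.27 km
Total = 871.76 + 1259.89 + 1492.89 + 1196.27 = 4820.81 km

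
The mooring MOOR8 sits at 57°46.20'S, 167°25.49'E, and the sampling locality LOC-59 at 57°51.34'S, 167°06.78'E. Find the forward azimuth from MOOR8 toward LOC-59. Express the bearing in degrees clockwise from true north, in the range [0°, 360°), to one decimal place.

242.6°

MOOR8: φ = -57.77000°, λ = +167.42483°
LOC-59: φ = -57.85567°, λ = +167.11300°
Δλ = -0.3118°
y = sin Δλ · cos φ₂ = -0.002896
x = cos φ₁ sin φ₂ − sin φ₁ cos φ₂ cos Δλ = -0.001502
θ = atan2(y, x) = -117.4131° → 242.5869° (mod 360°)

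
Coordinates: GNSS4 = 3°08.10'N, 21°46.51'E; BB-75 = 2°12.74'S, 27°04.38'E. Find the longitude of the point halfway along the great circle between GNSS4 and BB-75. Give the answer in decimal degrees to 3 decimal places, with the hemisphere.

GNSS4: φ = +3.13500°, λ = +21.77517°
BB-75: φ = -2.21233°, λ = +27.07300°
Bx = cos φ₂ cos Δλ = 0.994986,  By = cos φ₂ sin Δλ = 0.092264
φₘ = atan2(sin φ₁ + sin φ₂, √((cos φ₁ + Bx)² + By²)) = 0.46183°
λₘ = λ₁ + atan2(By, cos φ₁ + Bx) = 24.42508°

24.425°E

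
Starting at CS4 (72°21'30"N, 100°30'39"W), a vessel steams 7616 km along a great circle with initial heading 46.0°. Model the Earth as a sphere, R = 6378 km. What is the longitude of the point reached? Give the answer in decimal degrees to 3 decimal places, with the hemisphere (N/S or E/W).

CS4: φ = +72.35833°, λ = -100.51083°
δ = d/R = 7616/6378 = 1.194105 rad
φ₂ = arcsin(sin φ₁ cos δ + cos φ₁ sin δ cos θ)
   = arcsin(0.95297·0.36785 + 0.30306·0.92989·0.69466) = 33.11430°
λ₂ = λ₁ + atan2(sin θ sin δ cos φ₁, cos δ − sin φ₁ sin φ₂) = 26.49127°

26.491°E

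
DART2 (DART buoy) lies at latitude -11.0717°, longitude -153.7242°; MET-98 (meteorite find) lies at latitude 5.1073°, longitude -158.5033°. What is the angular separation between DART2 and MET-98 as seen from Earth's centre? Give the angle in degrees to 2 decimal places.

16.86°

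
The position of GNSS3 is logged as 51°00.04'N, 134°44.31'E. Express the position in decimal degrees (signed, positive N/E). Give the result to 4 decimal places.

lat: 51.0007° N → +51.0007°
lon: 134.7385° E → +134.7385°

+51.0007°, +134.7385°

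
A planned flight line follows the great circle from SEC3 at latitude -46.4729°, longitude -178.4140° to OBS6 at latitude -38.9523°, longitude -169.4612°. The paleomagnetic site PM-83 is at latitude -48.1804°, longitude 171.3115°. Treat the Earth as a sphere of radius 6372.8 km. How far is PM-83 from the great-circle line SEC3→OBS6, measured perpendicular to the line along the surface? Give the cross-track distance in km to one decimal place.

375.5 km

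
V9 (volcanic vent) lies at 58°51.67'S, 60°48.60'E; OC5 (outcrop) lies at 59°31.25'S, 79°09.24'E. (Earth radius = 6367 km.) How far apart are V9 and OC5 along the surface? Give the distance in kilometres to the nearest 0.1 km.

1043.3 km

V9: φ = -58.86117°, λ = +60.81000°
OC5: φ = -59.52083°, λ = +79.15400°
Δφ = -0.6597°,  Δλ = 18.3440°
a = sin²(Δφ/2) + cos φ₁ cos φ₂ sin²(Δλ/2) = 0.006697
c = 2·arcsin(√a) = 0.163859 rad = 9.3885°
d = R·c = 6367 × 0.163859 = 1043.3 km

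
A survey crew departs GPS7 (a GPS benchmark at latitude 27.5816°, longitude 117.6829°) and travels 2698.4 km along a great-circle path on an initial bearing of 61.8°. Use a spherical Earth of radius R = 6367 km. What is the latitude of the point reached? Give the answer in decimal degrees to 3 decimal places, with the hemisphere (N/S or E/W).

36.462°N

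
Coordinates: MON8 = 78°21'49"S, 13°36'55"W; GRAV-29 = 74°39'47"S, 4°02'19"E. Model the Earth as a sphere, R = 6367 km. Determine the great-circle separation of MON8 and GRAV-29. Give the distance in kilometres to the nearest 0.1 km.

MON8: φ = -78.36361°, λ = -13.61528°
GRAV-29: φ = -74.66306°, λ = +4.03861°
Δφ = 3.7006°,  Δλ = 17.6539°
a = sin²(Δφ/2) + cos φ₁ cos φ₂ sin²(Δλ/2) = 0.002299
c = 2·arcsin(√a) = 0.095926 rad = 5.4962°
d = R·c = 6367 × 0.095926 = 610.8 km

610.8 km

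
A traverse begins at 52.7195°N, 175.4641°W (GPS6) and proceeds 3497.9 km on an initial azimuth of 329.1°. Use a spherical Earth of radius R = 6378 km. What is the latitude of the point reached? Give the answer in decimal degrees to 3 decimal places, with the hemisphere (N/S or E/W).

δ = d/R = 3497.9/6378 = 0.548432 rad
φ₂ = arcsin(sin φ₁ cos δ + cos φ₁ sin δ cos θ)
   = arcsin(0.79568·0.85334 + 0.60572·0.52135·0.85806) = 71.79719°
λ₂ = λ₁ + atan2(sin θ sin δ cos φ₁, cos δ − sin φ₁ sin φ₂) = 125.54607°

71.797°N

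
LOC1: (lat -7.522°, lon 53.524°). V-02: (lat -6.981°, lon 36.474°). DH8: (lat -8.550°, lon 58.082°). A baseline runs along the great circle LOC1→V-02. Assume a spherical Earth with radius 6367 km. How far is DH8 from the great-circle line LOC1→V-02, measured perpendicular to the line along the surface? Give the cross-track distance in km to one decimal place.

110.4 km

δ₁₃ = central angle LOC1→DH8 = 0.080787 rad  (haversine)
θ₁₃ = bearing LOC1→DH8 = 103.144°,  θ₁₂ = bearing LOC1→V-02 = 270.735°
dₓₜ = R·arcsin(sin δ₁₃ · sin(θ₁₃ − θ₁₂)) = 6367·arcsin(0.08070·sin(-167.591°)) = -110.419 km
|dₓₜ| = 110.419 km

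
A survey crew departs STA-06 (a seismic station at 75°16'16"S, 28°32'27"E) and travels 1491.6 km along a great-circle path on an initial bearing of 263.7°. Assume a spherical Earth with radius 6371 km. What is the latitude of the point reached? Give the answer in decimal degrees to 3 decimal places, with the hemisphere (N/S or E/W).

STA-06: φ = -75.27111°, λ = +28.54083°
δ = d/R = 1491.6/6371 = 0.234123 rad
φ₂ = arcsin(sin φ₁ cos δ + cos φ₁ sin δ cos θ)
   = arcsin(-0.96714·0.97272 + 0.25425·0.23199·-0.10973) = -71.30293°
λ₂ = λ₁ + atan2(sin θ sin δ cos φ₁, cos δ − sin φ₁ sin φ₂) = -17.45775°

71.303°S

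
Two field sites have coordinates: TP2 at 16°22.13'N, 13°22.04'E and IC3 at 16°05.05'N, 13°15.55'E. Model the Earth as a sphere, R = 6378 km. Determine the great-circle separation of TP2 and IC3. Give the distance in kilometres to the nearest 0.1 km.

TP2: φ = +16.36883°, λ = +13.36733°
IC3: φ = +16.08417°, λ = +13.25917°
Δφ = -0.2847°,  Δλ = -0.1082°
a = sin²(Δφ/2) + cos φ₁ cos φ₂ sin²(Δλ/2) = 0.000007
c = 2·arcsin(√a) = 0.005289 rad = 0.3030°
d = R·c = 6378 × 0.005289 = 33.7 km

33.7 km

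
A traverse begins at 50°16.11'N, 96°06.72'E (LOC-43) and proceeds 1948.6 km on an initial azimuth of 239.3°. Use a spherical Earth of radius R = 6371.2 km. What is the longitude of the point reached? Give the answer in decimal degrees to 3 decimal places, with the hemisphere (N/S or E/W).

76.529°E

LOC-43: φ = +50.26850°, λ = +96.11200°
δ = d/R = 1948.6/6371.2 = 0.305845 rad
φ₂ = arcsin(sin φ₁ cos δ + cos φ₁ sin δ cos θ)
   = arcsin(0.76905·0.95359 + 0.63919·0.30110·-0.51054) = 39.42740°
λ₂ = λ₁ + atan2(sin θ sin δ cos φ₁, cos δ − sin φ₁ sin φ₂) = 76.52870°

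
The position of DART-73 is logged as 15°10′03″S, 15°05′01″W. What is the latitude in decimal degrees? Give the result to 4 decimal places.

15.1675°S

15° + 10′/60 + 3″/3600 = 15 + 0.16667 + 0.00083 = 15.1675°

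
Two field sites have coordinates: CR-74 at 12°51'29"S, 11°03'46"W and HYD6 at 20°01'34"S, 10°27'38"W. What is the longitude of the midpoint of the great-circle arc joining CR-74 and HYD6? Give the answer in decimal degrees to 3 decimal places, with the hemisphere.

CR-74: φ = -12.85806°, λ = -11.06278°
HYD6: φ = -20.02611°, λ = -10.46056°
Bx = cos φ₂ cos Δλ = 0.939485,  By = cos φ₂ sin Δλ = 0.009875
φₘ = atan2(sin φ₁ + sin φ₂, √((cos φ₁ + Bx)² + By²)) = -16.44230°
λₘ = λ₁ + atan2(By, cos φ₁ + Bx) = -10.76723°

10.767°W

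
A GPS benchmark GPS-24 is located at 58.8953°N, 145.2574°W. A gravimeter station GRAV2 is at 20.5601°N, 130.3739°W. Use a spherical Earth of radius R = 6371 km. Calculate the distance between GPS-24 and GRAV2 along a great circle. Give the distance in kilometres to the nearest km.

Δφ = -38.3352°,  Δλ = 14.8835°
a = sin²(Δφ/2) + cos φ₁ cos φ₂ sin²(Δλ/2) = 0.115916
c = 2·arcsin(√a) = 0.694822 rad = 39.8104°
d = R·c = 6371 × 0.694822 = 4426.7 km

4427 km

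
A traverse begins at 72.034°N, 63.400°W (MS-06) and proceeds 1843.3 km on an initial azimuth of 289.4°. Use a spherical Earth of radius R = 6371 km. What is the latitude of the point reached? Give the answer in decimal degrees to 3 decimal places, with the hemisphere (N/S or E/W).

70.209°N

δ = d/R = 1843.3/6371 = 0.289327 rad
φ₂ = arcsin(sin φ₁ cos δ + cos φ₁ sin δ cos θ)
   = arcsin(0.95124·0.95844 + 0.30845·0.28531·0.33216) = 70.20900°
λ₂ = λ₁ + atan2(sin θ sin δ cos φ₁, cos δ − sin φ₁ sin φ₂) = -116.03541°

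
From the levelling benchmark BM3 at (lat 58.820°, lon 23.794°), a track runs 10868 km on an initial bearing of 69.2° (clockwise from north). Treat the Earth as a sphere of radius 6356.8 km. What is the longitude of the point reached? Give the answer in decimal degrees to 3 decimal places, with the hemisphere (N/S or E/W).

135.714°E

δ = d/R = 10868/6356.8 = 1.709665 rad
φ₂ = arcsin(sin φ₁ cos δ + cos φ₁ sin δ cos θ)
   = arcsin(0.85555·-0.13842 + 0.51773·0.99037·0.35511) = 3.64946°
λ₂ = λ₁ + atan2(sin θ sin δ cos φ₁, cos δ − sin φ₁ sin φ₂) = 135.71376°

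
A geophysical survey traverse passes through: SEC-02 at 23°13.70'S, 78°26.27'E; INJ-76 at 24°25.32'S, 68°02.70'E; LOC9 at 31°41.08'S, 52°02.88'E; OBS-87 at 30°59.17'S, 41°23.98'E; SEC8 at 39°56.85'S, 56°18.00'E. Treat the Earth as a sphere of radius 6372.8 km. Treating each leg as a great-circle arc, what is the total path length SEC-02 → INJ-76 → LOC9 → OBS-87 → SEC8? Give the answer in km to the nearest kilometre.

5517 km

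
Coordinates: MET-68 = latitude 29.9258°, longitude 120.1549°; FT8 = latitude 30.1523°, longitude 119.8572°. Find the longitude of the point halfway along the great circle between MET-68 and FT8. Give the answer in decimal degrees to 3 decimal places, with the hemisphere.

120.006°E

Bx = cos φ₂ cos Δλ = 0.864682,  By = cos φ₂ sin Δλ = -0.004493
φₘ = atan2(sin φ₁ + sin φ₂, √((cos φ₁ + Bx)² + By²)) = 30.03913°
λₘ = λ₁ + atan2(By, cos φ₁ + Bx) = 120.00622°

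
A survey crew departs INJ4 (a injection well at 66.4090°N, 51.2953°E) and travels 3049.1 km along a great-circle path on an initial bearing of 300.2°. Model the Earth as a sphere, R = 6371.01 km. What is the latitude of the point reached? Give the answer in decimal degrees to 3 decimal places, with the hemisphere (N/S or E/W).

64.981°N

δ = d/R = 3049.1/6371.01 = 0.478590 rad
φ₂ = arcsin(sin φ₁ cos δ + cos φ₁ sin δ cos θ)
   = arcsin(0.91643·0.88765 + 0.40021·0.46053·0.50302) = 64.98136°
λ₂ = λ₁ + atan2(sin θ sin δ cos φ₁, cos δ − sin φ₁ sin φ₂) = -18.94945°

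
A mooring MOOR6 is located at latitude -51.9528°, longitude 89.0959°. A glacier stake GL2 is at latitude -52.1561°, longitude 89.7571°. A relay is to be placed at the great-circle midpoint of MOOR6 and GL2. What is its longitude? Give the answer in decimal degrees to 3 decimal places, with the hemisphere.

89.426°E

Bx = cos φ₂ cos Δλ = 0.613471,  By = cos φ₂ sin Δλ = 0.007080
φₘ = atan2(sin φ₁ + sin φ₂, √((cos φ₁ + Bx)² + By²)) = -52.05491°
λₘ = λ₁ + atan2(By, cos φ₁ + Bx) = 89.42575°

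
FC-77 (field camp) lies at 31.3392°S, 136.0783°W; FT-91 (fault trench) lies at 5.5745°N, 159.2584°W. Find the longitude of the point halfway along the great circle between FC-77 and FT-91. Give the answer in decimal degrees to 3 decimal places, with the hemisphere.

Bx = cos φ₂ cos Δλ = 0.914925,  By = cos φ₂ sin Δλ = -0.391761
φₘ = atan2(sin φ₁ + sin φ₂, √((cos φ₁ + Bx)² + By²)) = -13.13972°
λₘ = λ₁ + atan2(By, cos φ₁ + Bx) = -148.56524°

148.565°W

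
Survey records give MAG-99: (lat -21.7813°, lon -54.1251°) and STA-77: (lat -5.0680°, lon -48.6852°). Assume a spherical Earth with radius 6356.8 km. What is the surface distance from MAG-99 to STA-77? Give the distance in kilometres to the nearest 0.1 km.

1944.3 km

Δφ = 16.7133°,  Δλ = 5.4399°
a = sin²(Δφ/2) + cos φ₁ cos φ₂ sin²(Δλ/2) = 0.023205
c = 2·arcsin(√a) = 0.305855 rad = 17.5242°
d = R·c = 6356.8 × 0.305855 = 1944.3 km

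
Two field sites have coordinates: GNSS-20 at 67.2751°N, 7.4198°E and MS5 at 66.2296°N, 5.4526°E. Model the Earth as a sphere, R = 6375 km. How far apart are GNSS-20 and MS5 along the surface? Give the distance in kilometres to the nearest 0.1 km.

Δφ = -1.0455°,  Δλ = -1.9672°
a = sin²(Δφ/2) + cos φ₁ cos φ₂ sin²(Δλ/2) = 0.000129
c = 2·arcsin(√a) = 0.022727 rad = 1.3022°
d = R·c = 6375 × 0.022727 = 144.9 km

144.9 km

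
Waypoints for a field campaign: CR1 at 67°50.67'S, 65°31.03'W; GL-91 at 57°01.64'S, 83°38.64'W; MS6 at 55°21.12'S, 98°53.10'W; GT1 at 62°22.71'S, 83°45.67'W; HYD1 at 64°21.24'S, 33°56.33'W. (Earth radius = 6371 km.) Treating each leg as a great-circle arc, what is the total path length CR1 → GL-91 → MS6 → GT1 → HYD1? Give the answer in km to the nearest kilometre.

CR1: φ = -67.84450°, λ = -65.51717°
GL-91: φ = -57.02733°, λ = -83.64400°
MS6: φ = -55.35200°, λ = -98.88500°
GT1: φ = -62.37850°, λ = -83.76117°
HYD1: φ = -64.35400°, λ = -33.93883°
CR1→GL-91: c = 0.237008 rad, d = 1509.98 km
GL-91→MS6: c = 0.150542 rad, d = 959.11 km
MS6→GT1: c = 0.182682 rad, d = 1163.86 km
GT1→HYD1: c = 0.381244 rad, d = 2428.91 km
Total = 1509.98 + 959.11 + 1163.86 + 2428.91 = 6061.85 km

6062 km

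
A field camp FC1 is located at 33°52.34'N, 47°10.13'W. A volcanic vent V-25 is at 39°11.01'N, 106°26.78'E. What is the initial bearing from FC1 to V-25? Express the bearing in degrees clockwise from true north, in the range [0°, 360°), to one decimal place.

20.7°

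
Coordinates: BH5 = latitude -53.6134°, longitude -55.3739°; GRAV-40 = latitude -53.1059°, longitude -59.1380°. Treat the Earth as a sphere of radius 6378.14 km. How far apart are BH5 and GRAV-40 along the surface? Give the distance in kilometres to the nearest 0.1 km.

256.3 km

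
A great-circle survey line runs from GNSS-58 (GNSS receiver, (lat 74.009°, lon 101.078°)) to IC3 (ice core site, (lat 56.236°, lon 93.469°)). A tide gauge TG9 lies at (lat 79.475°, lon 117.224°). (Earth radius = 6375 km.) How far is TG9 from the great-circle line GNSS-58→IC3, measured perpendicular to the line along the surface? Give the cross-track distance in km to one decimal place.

159.6 km

δ₁₃ = central angle GNSS-58→TG9 = 0.114360 rad  (haversine)
θ₁₃ = bearing GNSS-58→TG9 = 26.433°,  θ₁₂ = bearing GNSS-58→IC3 = 193.759°
dₓₜ = R·arcsin(sin δ₁₃ · sin(θ₁₃ − θ₁₂)) = 6375·arcsin(0.11411·sin(-167.326°)) = -159.625 km
|dₓₜ| = 159.625 km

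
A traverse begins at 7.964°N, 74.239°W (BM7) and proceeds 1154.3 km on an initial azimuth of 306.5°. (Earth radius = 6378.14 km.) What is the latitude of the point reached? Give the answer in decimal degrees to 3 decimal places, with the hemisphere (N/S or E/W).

14.023°N

δ = d/R = 1154.3/6378.14 = 0.180978 rad
φ₂ = arcsin(sin φ₁ cos δ + cos φ₁ sin δ cos θ)
   = arcsin(0.13855·0.98367 + 0.99036·0.17999·0.59482) = 14.02341°
λ₂ = λ₁ + atan2(sin θ sin δ cos φ₁, cos δ − sin φ₁ sin φ₂) = -82.81562°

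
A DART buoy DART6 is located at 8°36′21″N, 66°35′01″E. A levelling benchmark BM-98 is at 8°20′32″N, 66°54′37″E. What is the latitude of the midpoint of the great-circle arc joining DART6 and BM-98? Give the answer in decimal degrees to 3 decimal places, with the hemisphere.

8.474°N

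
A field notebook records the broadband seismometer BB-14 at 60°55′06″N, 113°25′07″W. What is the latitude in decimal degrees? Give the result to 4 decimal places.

60° + 55′/60 + 6″/3600 = 60 + 0.91667 + 0.00167 = 60.9183°

60.9183°N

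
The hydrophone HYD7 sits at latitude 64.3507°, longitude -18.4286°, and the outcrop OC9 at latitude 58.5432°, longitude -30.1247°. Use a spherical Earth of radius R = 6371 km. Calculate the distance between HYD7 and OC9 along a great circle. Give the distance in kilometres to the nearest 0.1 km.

893.7 km

Δφ = -5.8075°,  Δλ = -11.6961°
a = sin²(Δφ/2) + cos φ₁ cos φ₂ sin²(Δλ/2) = 0.004911
c = 2·arcsin(√a) = 0.140278 rad = 8.0373°
d = R·c = 6371 × 0.140278 = 893.7 km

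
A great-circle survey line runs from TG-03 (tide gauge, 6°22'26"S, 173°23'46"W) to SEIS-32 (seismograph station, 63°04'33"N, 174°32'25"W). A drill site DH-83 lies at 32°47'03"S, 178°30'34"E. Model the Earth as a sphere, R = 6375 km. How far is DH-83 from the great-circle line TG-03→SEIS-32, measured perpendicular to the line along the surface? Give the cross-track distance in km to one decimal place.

784.0 km

TG-03: φ = -6.37389°, λ = -173.39611°
SEIS-32: φ = +63.07583°, λ = -174.54028°
DH-83: φ = -32.78417°, λ = +178.50944°
δ₁₃ = central angle TG-03→DH-83 = 0.479322 rad  (haversine)
θ₁₃ = bearing TG-03→DH-83 = 194.873°,  θ₁₂ = bearing TG-03→SEIS-32 = 359.447°
dₓₜ = R·arcsin(sin δ₁₃ · sin(θ₁₃ − θ₁₂)) = 6375·arcsin(0.46118·sin(-164.573°)) = -784.032 km
|dₓₜ| = 784.032 km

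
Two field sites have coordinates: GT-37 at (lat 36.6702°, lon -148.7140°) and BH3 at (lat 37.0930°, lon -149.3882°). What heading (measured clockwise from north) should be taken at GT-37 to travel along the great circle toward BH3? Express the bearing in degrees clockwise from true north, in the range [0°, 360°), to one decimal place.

Δλ = -0.6742°
y = sin Δλ · cos φ₂ = -0.009386
x = cos φ₁ sin φ₂ − sin φ₁ cos φ₂ cos Δλ = 0.007412
θ = atan2(y, x) = -51.7012° → 308.2988° (mod 360°)

308.3°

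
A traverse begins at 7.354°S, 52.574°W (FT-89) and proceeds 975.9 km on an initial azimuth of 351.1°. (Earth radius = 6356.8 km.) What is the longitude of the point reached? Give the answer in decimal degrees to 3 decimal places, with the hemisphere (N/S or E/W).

53.930°W

δ = d/R = 975.9/6356.8 = 0.153521 rad
φ₂ = arcsin(sin φ₁ cos δ + cos φ₁ sin δ cos θ)
   = arcsin(-0.12800·0.98824 + 0.99177·0.15292·0.98796) = 1.33743°
λ₂ = λ₁ + atan2(sin θ sin δ cos φ₁, cos δ − sin φ₁ sin φ₂) = -53.93000°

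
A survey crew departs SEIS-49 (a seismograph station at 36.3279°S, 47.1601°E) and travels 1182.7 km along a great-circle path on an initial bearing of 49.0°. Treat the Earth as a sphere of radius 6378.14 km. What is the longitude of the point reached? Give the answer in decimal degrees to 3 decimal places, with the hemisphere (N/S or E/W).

56.314°E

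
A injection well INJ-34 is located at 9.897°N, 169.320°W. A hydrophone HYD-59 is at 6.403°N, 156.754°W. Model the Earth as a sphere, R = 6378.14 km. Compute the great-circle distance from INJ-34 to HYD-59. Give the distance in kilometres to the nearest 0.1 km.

Δφ = -3.4940°,  Δλ = 12.5660°
a = sin²(Δφ/2) + cos φ₁ cos φ₂ sin²(Δλ/2) = 0.012655
c = 2·arcsin(√a) = 0.225462 rad = 12.9180°
d = R·c = 6378.14 × 0.225462 = 1438.0 km

1438.0 km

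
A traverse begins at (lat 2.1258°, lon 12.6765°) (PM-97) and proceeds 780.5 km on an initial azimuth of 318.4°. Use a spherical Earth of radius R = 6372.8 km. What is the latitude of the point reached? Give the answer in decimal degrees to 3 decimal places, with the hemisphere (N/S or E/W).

7.360°N

δ = d/R = 780.5/6372.8 = 0.122474 rad
φ₂ = arcsin(sin φ₁ cos δ + cos φ₁ sin δ cos θ)
   = arcsin(0.03709·0.99251 + 0.99931·0.12217·0.74780) = 7.36037°
λ₂ = λ₁ + atan2(sin θ sin δ cos φ₁, cos δ − sin φ₁ sin φ₂) = 7.98537°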